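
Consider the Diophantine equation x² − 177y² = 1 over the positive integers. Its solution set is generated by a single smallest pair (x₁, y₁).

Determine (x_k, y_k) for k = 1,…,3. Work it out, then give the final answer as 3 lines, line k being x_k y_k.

√177 = [13; 3,3,2,8,2,3,3,26, …], period ℓ=8 (even) → k=7
a_0=13:  p_0=13·1+0=13,  q_0=13·0+1=1
…
a_2=3:  p_2=3·40+13=133,  q_2=3·3+1=10
…
a_4=8:  p_4=8·306+133=2581,  q_4=8·23+10=194
a_5=2:  p_5=2·2581+306=5468,  q_5=2·194+23=411
a_6=3:  p_6=3·5468+2581=18985,  q_6=3·411+194=1427
a_7=3:  p_7=3·18985+5468=62423,  q_7=3·1427+411=4692
(x₁, y₁) = (62423, 4692);  62423² − 177·4692² = 1 ✓
(x_2, y_2) = (62423·62423 + 177·4692·4692, 62423·4692 + 4692·62423) = (7793261857, 585777432)
(x_3, y_3) = (62423·7793261857 + 177·4692·585777432, 62423·585777432 + 4692·7793261857) = (972957569736599, 73131969270780)

62423 4692
7793261857 585777432
972957569736599 73131969270780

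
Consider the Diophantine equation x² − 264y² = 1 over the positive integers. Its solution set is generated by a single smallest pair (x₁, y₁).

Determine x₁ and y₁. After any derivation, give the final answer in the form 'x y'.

65 4

√264 → a₀=16, period (4,32); ℓ=2 even so k=1
i=0: a=16 ⇒ p=16, q=1
i=1: a=4 ⇒ p=65, q=4
→ (65, 4).  Check: 65²=4225, 264·4²=4224, difference 1.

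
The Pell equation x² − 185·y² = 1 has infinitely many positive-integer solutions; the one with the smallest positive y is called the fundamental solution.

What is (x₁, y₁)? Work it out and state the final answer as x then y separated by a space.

√185 = [13; 1,1,1,1,26, …], period ℓ=5 (odd) → k=9
i=0: a=13 ⇒ p=13, q=1
…
i=2: a=1 ⇒ p=27, q=2
…
i=5: a=26 ⇒ p=1809, q=133
i=6: a=1 ⇒ p=1877, q=138
i=7: a=1 ⇒ p=3686, q=271
i=8: a=1 ⇒ p=5563, q=409
i=9: a=1 ⇒ p=9249, q=680
fundamental: x₁=9249, y₁=680  (since 85544001 − 185·462400 = 1)

9249 680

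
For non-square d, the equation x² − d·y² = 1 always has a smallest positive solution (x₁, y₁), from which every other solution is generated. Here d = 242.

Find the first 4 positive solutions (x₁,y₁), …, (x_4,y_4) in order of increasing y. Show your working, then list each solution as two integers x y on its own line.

√242 = [15; 1,1,3,1,14,1,3,1,1,30, …], period ℓ=10 (even) → k=9
i=0: a=15 ⇒ p=15, q=1
i=1: a=1 ⇒ p=16, q=1
…
i=4: a=1 ⇒ p=140, q=9
…
i=6: a=1 ⇒ p=2209, q=142
…
i=8: a=1 ⇒ p=10905, q=701
i=9: a=1 ⇒ p=19601, q=1260
fundamental: x₁=19601, y₁=1260  (since 384199201 − 242·1587600 = 1)
(19601+1260√242)^2 = 768398401 + 49394520√242
(19601+1260√242)^3 = 30122754096401 + 1936363971780√242
(19601+1260√242)^4 = 1180872205318713601 + 75909340372325040√242

19601 1260
768398401 49394520
30122754096401 1936363971780
1180872205318713601 75909340372325040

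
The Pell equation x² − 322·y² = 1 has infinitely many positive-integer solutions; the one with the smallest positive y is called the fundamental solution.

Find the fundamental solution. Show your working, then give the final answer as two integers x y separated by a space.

[17; 1,16,1,34] for √322; ℓ=4 ⇒ convergent index 3
k=0  a_k=17  p_k/q_k = 17/1
k=1  a_k=1  p_k/q_k = 18/1
k=2  a_k=16  p_k/q_k = 305/17
k=3  a_k=1  p_k/q_k = 323/18
fundamental: x₁=323, y₁=18  (since 104329 − 322·324 = 1)

323 18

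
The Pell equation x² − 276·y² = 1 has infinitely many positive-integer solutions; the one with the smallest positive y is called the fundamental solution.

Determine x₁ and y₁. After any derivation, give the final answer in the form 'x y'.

d=276: √d = [16; 1,1,1,1,2,2,2,1,1,1,1,32] (ℓ=12, even), read p_11/q_11
i=0: a=16 ⇒ p=16, q=1
…
i=6: a=2 ⇒ p=515, q=31
i=7: a=2 ⇒ p=1246, q=75
…
i=10: a=1 ⇒ p=4768, q=287
i=11: a=1 ⇒ p=7775, q=468
→ (7775, 468).  Check: 7775²=60450625, 276·468²=60450624, difference 1.

7775 468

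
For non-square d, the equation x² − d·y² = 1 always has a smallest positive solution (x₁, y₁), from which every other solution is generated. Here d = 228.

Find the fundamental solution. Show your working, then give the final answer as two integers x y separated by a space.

√228 = [15; 10,30, …], period ℓ=2 (even) → k=1
a_0=15:  p_0=15·1+0=15,  q_0=15·0+1=1
a_1=10:  p_1=10·15+1=151,  q_1=10·1+0=10
fundamental: x₁=151, y₁=10  (since 22801 − 228·100 = 1)

151 10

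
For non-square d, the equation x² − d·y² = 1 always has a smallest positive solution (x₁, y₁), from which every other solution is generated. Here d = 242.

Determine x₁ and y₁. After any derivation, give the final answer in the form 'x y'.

19601 1260

d=242: √d = [15; 1,1,3,1,14,1,3,1,1,30] (ℓ=10, even), read p_9/q_9
a_0=15:  p_0=15·1+0=15,  q_0=15·0+1=1
a_1=1:  p_1=1·15+1=16,  q_1=1·1+0=1
…
a_7=3:  p_7=3·2209+2069=8696,  q_7=3·142+133=559
a_8=1:  p_8=1·8696+2209=10905,  q_8=1·559+142=701
a_9=1:  p_9=1·10905+8696=19601,  q_9=1·701+559=1260
fundamental: x₁=19601, y₁=1260  (since 384199201 − 242·1587600 = 1)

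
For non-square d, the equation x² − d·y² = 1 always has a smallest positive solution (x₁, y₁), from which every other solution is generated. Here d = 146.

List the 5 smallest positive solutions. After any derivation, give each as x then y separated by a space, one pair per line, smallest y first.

145 12
42049 3480
12194065 1009188
3536236801 292661040
1025496478225 84870692412

d=146: √d = [12; 12,24] (ℓ=2, even), read p_1/q_1
a_0=12:  p_0=12·1+0=12,  q_0=12·0+1=1
a_1=12:  p_1=12·12+1=145,  q_1=12·1+0=12
fundamental: x₁=145, y₁=12  (since 21025 − 146·144 = 1)
n=2: (145,12)∘(145,12) = (145·145+146·12·12, 145·12+12·145) = (42049,3480)
n=3: (42049,3480)∘(145,12) = (145·42049+146·12·3480, 145·3480+12·42049) = (12194065,1009188)
n=4: (12194065,1009188)∘(145,12) = (145·12194065+146·12·1009188, 145·1009188+12·12194065) = (3536236801,292661040)
n=5: (3536236801,292661040)∘(145,12) = (145·3536236801+146·12·292661040, 145·292661040+12·3536236801) = (1025496478225,84870692412)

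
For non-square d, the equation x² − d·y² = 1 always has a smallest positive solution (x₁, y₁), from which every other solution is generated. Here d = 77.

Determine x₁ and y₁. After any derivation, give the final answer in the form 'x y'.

351 40

√77 → a₀=8, period (1,3,2,3,1,16); ℓ=6 even so k=5
a_0=8:  p_0=8·1+0=8,  q_0=8·0+1=1
…
a_3=2:  p_3=2·35+9=79,  q_3=2·4+1=9
a_4=3:  p_4=3·79+35=272,  q_4=3·9+4=31
a_5=1:  p_5=1·272+79=351,  q_5=1·31+9=40
fundamental: x₁=351, y₁=40  (since 123201 − 77·1600 = 1)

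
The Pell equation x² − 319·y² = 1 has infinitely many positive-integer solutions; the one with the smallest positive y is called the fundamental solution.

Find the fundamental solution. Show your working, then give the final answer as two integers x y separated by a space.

d=319: √d = [17; 1,6,5,1,4,…,6,1,34] (ℓ=14, even), read p_13/q_13
a_0=17:  p_0=17·1+0=17,  q_0=17·0+1=1
…
a_2=6:  p_2=6·18+17=125,  q_2=6·1+1=7
…
a_5=4:  p_5=4·768+643=3715,  q_5=4·43+36=208
a_6=3:  p_6=3·3715+768=11913,  q_6=3·208+43=667
a_7=1:  p_7=1·11913+3715=15628,  q_7=1·667+208=875
a_8=3:  p_8=3·15628+11913=58797,  q_8=3·875+667=3292
…
a_12=6:  p_12=6·1798881+309613=11102899,  q_12=6·100718+17335=621643
a_13=1:  p_13=1·11102899+1798881=12901780,  q_13=1·621643+100718=722361
(x₁, y₁) = (12901780, 722361);  12901780² − 319·722361² = 1 ✓

12901780 722361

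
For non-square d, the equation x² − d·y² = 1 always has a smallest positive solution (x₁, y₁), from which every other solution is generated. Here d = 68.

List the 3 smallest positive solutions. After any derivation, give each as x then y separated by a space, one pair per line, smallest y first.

√68 = [8; 4,16, …], period ℓ=2 (even) → k=1
k=0  a_k=8  p_k/q_k = 8/1
k=1  a_k=4  p_k/q_k = 33/4
fundamental: x₁=33, y₁=4  (since 1089 − 68·16 = 1)
(33+4√68)^2 = 2177 + 264√68
(33+4√68)^3 = 143649 + 17420√68

33 4
2177 264
143649 17420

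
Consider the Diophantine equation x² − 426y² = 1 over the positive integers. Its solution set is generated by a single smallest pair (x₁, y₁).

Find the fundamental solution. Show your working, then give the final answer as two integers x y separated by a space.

88751 4300

d=426: √d = [20; 1,1,1,3,2,6,2,3,1,1,1,40] (ℓ=12, even), read p_11/q_11
k=0  a_k=20  p_k/q_k = 20/1
k=1  a_k=1  p_k/q_k = 21/1
k=2  a_k=1  p_k/q_k = 41/2
k=3  a_k=1  p_k/q_k = 62/3
…
k=5  a_k=2  p_k/q_k = 516/25
k=6  a_k=6  p_k/q_k = 3323/161
k=7  a_k=2  p_k/q_k = 7162/347
k=8  a_k=3  p_k/q_k = 24809/1202
k=9  a_k=1  p_k/q_k = 31971/1549
k=10  a_k=1  p_k/q_k = 56780/2751
k=11  a_k=1  p_k/q_k = 88751/4300
→ (88751, 4300).  Check: 88751²=7876740001, 426·4300²=7876740000, difference 1.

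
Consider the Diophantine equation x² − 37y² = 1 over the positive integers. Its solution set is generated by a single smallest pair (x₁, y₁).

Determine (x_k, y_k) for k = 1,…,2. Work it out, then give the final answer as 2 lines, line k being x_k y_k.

√37 = [6; 12, …], period ℓ=1 (odd) → k=1
step 0: (6, 1)  from 6·(1,0) + (0,1)
step 1: (73, 12)  from 12·(6,1) + (1,0)
(x₁, y₁) = (73, 12);  73² − 37·12² = 1 ✓
(73+12√37)^2 = 10657 + 1752√37

73 12
10657 1752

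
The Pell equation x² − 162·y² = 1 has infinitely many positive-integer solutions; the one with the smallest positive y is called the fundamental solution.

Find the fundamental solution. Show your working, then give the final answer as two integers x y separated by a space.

d=162: √d = [12; 1,2,1,2,12,2,1,2,1,24] (ℓ=10, even), read p_9/q_9
a_0=12:  p_0=12·1+0=12,  q_0=12·0+1=1
…
a_3=1:  p_3=1·38+13=51,  q_3=1·3+1=4
…
a_5=12:  p_5=12·140+51=1731,  q_5=12·11+4=136
…
a_7=1:  p_7=1·3602+1731=5333,  q_7=1·283+136=419
a_8=2:  p_8=2·5333+3602=14268,  q_8=2·419+283=1121
a_9=1:  p_9=1·14268+5333=19601,  q_9=1·1121+419=1540
(x₁, y₁) = (19601, 1540);  19601² − 162·1540² = 1 ✓

19601 1540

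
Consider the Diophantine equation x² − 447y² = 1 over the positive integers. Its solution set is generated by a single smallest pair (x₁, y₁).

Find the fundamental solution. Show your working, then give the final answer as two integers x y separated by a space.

148 7

√447 = [21; 7,42, …], period ℓ=2 (even) → k=1
step 0: (21, 1)  from 21·(1,0) + (0,1)
step 1: (148, 7)  from 7·(21,1) + (1,0)
(x₁, y₁) = (148, 7);  148² − 447·7² = 1 ✓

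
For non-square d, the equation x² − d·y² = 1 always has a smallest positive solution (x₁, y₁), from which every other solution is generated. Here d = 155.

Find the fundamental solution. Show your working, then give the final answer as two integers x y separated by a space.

249 20

√155 → a₀=12, period (2,4,2,24); ℓ=4 even so k=3
a_0=12:  p_0=12·1+0=12,  q_0=12·0+1=1
a_1=2:  p_1=2·12+1=25,  q_1=2·1+0=2
a_2=4:  p_2=4·25+12=112,  q_2=4·2+1=9
a_3=2:  p_3=2·112+25=249,  q_3=2·9+2=20
(x₁, y₁) = (249, 20);  249² − 155·20² = 1 ✓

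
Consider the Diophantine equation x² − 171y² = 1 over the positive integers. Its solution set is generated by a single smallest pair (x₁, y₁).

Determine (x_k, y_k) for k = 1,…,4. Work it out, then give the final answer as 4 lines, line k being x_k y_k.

√171 → a₀=13, period (13,26); ℓ=2 even so k=1
a_0=13:  p_0=13·1+0=13,  q_0=13·0+1=1
a_1=13:  p_1=13·13+1=170,  q_1=13·1+0=13
fundamental: x₁=170, y₁=13  (since 28900 − 171·169 = 1)
(x_2, y_2) = (170·170 + 171·13·13, 170·13 + 13·170) = (57799, 4420)
(x_3, y_3) = (170·57799 + 171·13·4420, 170·4420 + 13·57799) = (19651490, 1502787)
(x_4, y_4) = (170·19651490 + 171·13·1502787, 170·1502787 + 13·19651490) = (6681448801, 510943160)

170 13
57799 4420
19651490 1502787
6681448801 510943160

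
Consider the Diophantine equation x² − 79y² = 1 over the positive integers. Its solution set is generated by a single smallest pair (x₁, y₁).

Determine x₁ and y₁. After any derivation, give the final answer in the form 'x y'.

d=79: √d = [8; 1,7,1,16] (ℓ=4, even), read p_3/q_3
k=0  a_k=8  p_k/q_k = 8/1
k=1  a_k=1  p_k/q_k = 9/1
k=2  a_k=7  p_k/q_k = 71/8
k=3  a_k=1  p_k/q_k = 80/9
fundamental: x₁=80, y₁=9  (since 6400 − 79·81 = 1)

80 9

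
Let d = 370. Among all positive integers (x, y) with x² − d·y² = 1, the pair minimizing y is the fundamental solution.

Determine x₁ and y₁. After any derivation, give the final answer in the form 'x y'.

√370 = [19; 4,4,38, …], period ℓ=3 (odd) → k=5
step 0: (19, 1)  from 19·(1,0) + (0,1)
step 1: (77, 4)  from 4·(19,1) + (1,0)
step 2: (327, 17)  from 4·(77,4) + (19,1)
step 3: (12503, 650)  from 38·(327,17) + (77,4)
step 4: (50339, 2617)  from 4·(12503,650) + (327,17)
step 5: (213859, 11118)  from 4·(50339,2617) + (12503,650)
fundamental: x₁=213859, y₁=11118  (since 45735671881 − 370·123609924 = 1)

213859 11118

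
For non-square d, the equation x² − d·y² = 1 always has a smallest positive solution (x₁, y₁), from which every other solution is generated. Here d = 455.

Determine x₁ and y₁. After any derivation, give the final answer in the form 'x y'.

√455 → a₀=21, period (3,42); ℓ=2 even so k=1
a_0=21:  p_0=21·1+0=21,  q_0=21·0+1=1
a_1=3:  p_1=3·21+1=64,  q_1=3·1+0=3
(x₁, y₁) = (64, 3);  64² − 455·3² = 1 ✓

64 3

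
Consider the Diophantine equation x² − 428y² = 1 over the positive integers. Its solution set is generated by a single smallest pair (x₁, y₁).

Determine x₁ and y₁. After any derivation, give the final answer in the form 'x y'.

d=428: √d = [20; 1,2,4,1,5,10,5,1,4,2,1,40] (ℓ=12, even), read p_11/q_11
i=0: a=20 ⇒ p=20, q=1
i=1: a=1 ⇒ p=21, q=1
…
i=3: a=4 ⇒ p=269, q=13
i=4: a=1 ⇒ p=331, q=16
…
i=8: a=1 ⇒ p=119350, q=5769
…
i=10: a=2 ⇒ p=1273708, q=61567
i=11: a=1 ⇒ p=1850887, q=89466
fundamental: x₁=1850887, y₁=89466  (since 3425782686769 − 428·8004165156 = 1)

1850887 89466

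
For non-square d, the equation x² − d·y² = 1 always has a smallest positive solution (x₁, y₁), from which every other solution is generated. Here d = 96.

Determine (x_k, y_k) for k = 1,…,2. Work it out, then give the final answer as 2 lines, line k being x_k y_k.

√96 = [9; 1,3,1,18, …], period ℓ=4 (even) → k=3
step 0: (9, 1)  from 9·(1,0) + (0,1)
…
step 2: (39, 4)  from 3·(10,1) + (9,1)
step 3: (49, 5)  from 1·(39,4) + (10,1)
(x₁, y₁) = (49, 5);  49² − 96·5² = 1 ✓
(x_2, y_2) = (49·49 + 96·5·5, 49·5 + 5·49) = (4801, 490)

49 5
4801 490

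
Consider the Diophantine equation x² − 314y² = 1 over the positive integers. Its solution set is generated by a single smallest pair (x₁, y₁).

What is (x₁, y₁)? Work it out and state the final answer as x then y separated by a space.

392499 22150

√314 = [17; 1,2,1,1,2,1,34, …], period ℓ=7 (odd) → k=13
a_0=17:  p_0=17·1+0=17,  q_0=17·0+1=1
…
a_3=1:  p_3=1·53+18=71,  q_3=1·3+1=4
…
a_6=1:  p_6=1·319+124=443,  q_6=1·18+7=25
…
a_10=1:  p_10=1·47029+15824=62853,  q_10=1·2654+893=3547
…
a_12=2:  p_12=2·109882+62853=282617,  q_12=2·6201+3547=15949
a_13=1:  p_13=1·282617+109882=392499,  q_13=1·15949+6201=22150
(x₁, y₁) = (392499, 22150);  392499² − 314·22150² = 1 ✓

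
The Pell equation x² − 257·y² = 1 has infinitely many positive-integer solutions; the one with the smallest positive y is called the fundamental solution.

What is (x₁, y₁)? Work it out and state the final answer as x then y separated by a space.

[16; 32] for √257; ℓ=1 ⇒ convergent index 1
k=0  a_k=16  p_k/q_k = 16/1
k=1  a_k=32  p_k/q_k = 513/32
fundamental: x₁=513, y₁=32  (since 263169 − 257·1024 = 1)

513 32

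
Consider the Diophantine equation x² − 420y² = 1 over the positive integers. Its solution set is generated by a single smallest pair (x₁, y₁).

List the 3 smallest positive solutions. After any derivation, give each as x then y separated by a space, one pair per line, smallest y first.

√420 → a₀=20, period (2,40); ℓ=2 even so k=1
i=0: a=20 ⇒ p=20, q=1
i=1: a=2 ⇒ p=41, q=2
fundamental: x₁=41, y₁=2  (since 1681 − 420·4 = 1)
n=2: (41,2)∘(41,2) = (41·41+420·2·2, 41·2+2·41) = (3361,164)
n=3: (3361,164)∘(41,2) = (41·3361+420·2·164, 41·164+2·3361) = (275561,13446)

41 2
3361 164
275561 13446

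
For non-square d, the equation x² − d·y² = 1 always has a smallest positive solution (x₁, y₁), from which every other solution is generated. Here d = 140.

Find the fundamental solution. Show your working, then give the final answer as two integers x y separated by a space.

√140 → a₀=11, period (1,4,1,22); ℓ=4 even so k=3
i=0: a=11 ⇒ p=11, q=1
…
i=2: a=4 ⇒ p=59, q=5
i=3: a=1 ⇒ p=71, q=6
→ (71, 6).  Check: 71²=5041, 140·6²=5040, difference 1.

71 6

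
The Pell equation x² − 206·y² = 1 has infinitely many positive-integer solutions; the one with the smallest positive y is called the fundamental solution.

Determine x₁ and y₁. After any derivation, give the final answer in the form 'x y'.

59535 4148

[14; 2,1,5,14,5,1,2,28] for √206; ℓ=8 ⇒ convergent index 7
i=0: a=14 ⇒ p=14, q=1
…
i=3: a=5 ⇒ p=244, q=17
…
i=6: a=1 ⇒ p=20998, q=1463
i=7: a=2 ⇒ p=59535, q=4148
(x₁, y₁) = (59535, 4148);  59535² − 206·4148² = 1 ✓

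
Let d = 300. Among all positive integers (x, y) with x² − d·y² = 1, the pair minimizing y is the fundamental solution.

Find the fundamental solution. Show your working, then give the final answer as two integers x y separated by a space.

[17; 3,8,3,34] for √300; ℓ=4 ⇒ convergent index 3
a_0=17:  p_0=17·1+0=17,  q_0=17·0+1=1
…
a_2=8:  p_2=8·52+17=433,  q_2=8·3+1=25
a_3=3:  p_3=3·433+52=1351,  q_3=3·25+3=78
(x₁, y₁) = (1351, 78);  1351² − 300·78² = 1 ✓

1351 78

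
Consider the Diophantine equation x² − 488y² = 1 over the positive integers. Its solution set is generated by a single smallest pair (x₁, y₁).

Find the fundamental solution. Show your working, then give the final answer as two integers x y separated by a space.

√488 = [22; 11,44, …], period ℓ=2 (even) → k=1
step 0: (22, 1)  from 22·(1,0) + (0,1)
step 1: (243, 11)  from 11·(22,1) + (1,0)
→ (243, 11).  Check: 243²=59049, 488·11²=59048, difference 1.

243 11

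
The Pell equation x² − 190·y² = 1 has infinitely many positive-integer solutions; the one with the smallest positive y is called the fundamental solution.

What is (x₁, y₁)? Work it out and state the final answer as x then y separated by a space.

[13; 1,3,1,1,1,…,3,1,26] for √190; ℓ=14 ⇒ convergent index 13
k=0  a_k=13  p_k/q_k = 13/1
k=1  a_k=1  p_k/q_k = 14/1
k=2  a_k=3  p_k/q_k = 55/4
…
k=4  a_k=1  p_k/q_k = 124/9
k=5  a_k=1  p_k/q_k = 193/14
k=6  a_k=2  p_k/q_k = 510/37
…
k=9  a_k=1  p_k/q_k = 4149/301
…
k=11  a_k=1  p_k/q_k = 11234/815
k=12  a_k=3  p_k/q_k = 40787/2959
k=13  a_k=1  p_k/q_k = 52021/3774
fundamental: x₁=52021, y₁=3774  (since 2706184441 − 190·14243076 = 1)

52021 3774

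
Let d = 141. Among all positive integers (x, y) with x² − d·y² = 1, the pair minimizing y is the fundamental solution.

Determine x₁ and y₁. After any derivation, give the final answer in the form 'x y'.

95 8

d=141: √d = [11; 1,6,1,22] (ℓ=4, even), read p_3/q_3
step 0: (11, 1)  from 11·(1,0) + (0,1)
step 1: (12, 1)  from 1·(11,1) + (1,0)
step 2: (83, 7)  from 6·(12,1) + (11,1)
step 3: (95, 8)  from 1·(83,7) + (12,1)
(x₁, y₁) = (95, 8);  95² − 141·8² = 1 ✓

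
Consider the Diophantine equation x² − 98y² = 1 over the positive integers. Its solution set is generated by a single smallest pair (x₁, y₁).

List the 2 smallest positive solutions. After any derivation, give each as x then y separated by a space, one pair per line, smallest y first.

99 10
19601 1980

√98 → a₀=9, period (1,8,1,18); ℓ=4 even so k=3
step 0: (9, 1)  from 9·(1,0) + (0,1)
step 1: (10, 1)  from 1·(9,1) + (1,0)
step 2: (89, 9)  from 8·(10,1) + (9,1)
step 3: (99, 10)  from 1·(89,9) + (10,1)
→ (99, 10).  Check: 99²=9801, 98·10²=9800, difference 1.
(x_2, y_2) = (99·99 + 98·10·10, 99·10 + 10·99) = (19601, 1980)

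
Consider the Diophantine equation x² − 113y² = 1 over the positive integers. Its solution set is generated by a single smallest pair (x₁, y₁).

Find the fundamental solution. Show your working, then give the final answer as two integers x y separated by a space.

1204353 113296

√113 = [10; 1,1,1,2,2,1,1,1,20, …], period ℓ=9 (odd) → k=17
a_0=10:  p_0=10·1+0=10,  q_0=10·0+1=1
…
a_2=1:  p_2=1·11+10=21,  q_2=1·1+1=2
a_3=1:  p_3=1·21+11=32,  q_3=1·2+1=3
a_4=2:  p_4=2·32+21=85,  q_4=2·3+2=8
a_5=2:  p_5=2·85+32=202,  q_5=2·8+3=19
a_6=1:  p_6=1·202+85=287,  q_6=1·19+8=27
a_7=1:  p_7=1·287+202=489,  q_7=1·27+19=46
a_8=1:  p_8=1·489+287=776,  q_8=1·46+27=73
a_9=20:  p_9=20·776+489=16009,  q_9=20·73+46=1506
…
a_11=1:  p_11=1·16785+16009=32794,  q_11=1·1579+1506=3085
a_12=1:  p_12=1·32794+16785=49579,  q_12=1·3085+1579=4664
…
a_14=2:  p_14=2·131952+49579=313483,  q_14=2·12413+4664=29490
a_15=1:  p_15=1·313483+131952=445435,  q_15=1·29490+12413=41903
a_16=1:  p_16=1·445435+313483=758918,  q_16=1·41903+29490=71393
a_17=1:  p_17=1·758918+445435=1204353,  q_17=1·71393+41903=113296
fundamental: x₁=1204353, y₁=113296  (since 1450466148609 − 113·12835983616 = 1)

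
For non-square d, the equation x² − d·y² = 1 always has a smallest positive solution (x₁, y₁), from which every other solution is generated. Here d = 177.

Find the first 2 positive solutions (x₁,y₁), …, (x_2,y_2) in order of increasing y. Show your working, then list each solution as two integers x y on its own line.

62423 4692
7793261857 585777432

√177 → a₀=13, period (3,3,2,8,2,3,3,26); ℓ=8 even so k=7
k=0  a_k=13  p_k/q_k = 13/1
k=1  a_k=3  p_k/q_k = 40/3
…
k=6  a_k=3  p_k/q_k = 18985/1427
k=7  a_k=3  p_k/q_k = 62423/4692
→ (62423, 4692).  Check: 62423²=3896630929, 177·4692²=3896630928, difference 1.
n=2: (62423,4692)∘(62423,4692) = (62423·62423+177·4692·4692, 62423·4692+4692·62423) = (7793261857,585777432)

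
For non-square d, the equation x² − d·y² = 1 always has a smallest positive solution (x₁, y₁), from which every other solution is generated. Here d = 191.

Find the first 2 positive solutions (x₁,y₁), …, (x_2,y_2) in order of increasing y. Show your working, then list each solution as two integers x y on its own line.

8994000 650783
161784071999999 11706284604000

d=191: √d = [13; 1,4,1,1,3,…,4,1,26] (ℓ=16, even), read p_15/q_15
a_0=13:  p_0=13·1+0=13,  q_0=13·0+1=1
a_1=1:  p_1=1·13+1=14,  q_1=1·1+0=1
a_2=4:  p_2=4·14+13=69,  q_2=4·1+1=5
a_3=1:  p_3=1·69+14=83,  q_3=1·5+1=6
a_4=1:  p_4=1·83+69=152,  q_4=1·6+5=11
a_5=3:  p_5=3·152+83=539,  q_5=3·11+6=39
…
a_9=2:  p_9=2·40217+2999=83433,  q_9=2·2910+217=6037
…
a_11=3:  p_11=3·207083+83433=704682,  q_11=3·14984+6037=50989
a_12=1:  p_12=1·704682+207083=911765,  q_12=1·50989+14984=65973
a_13=1:  p_13=1·911765+704682=1616447,  q_13=1·65973+50989=116962
a_14=4:  p_14=4·1616447+911765=7377553,  q_14=4·116962+65973=533821
a_15=1:  p_15=1·7377553+1616447=8994000,  q_15=1·533821+116962=650783
fundamental: x₁=8994000, y₁=650783  (since 80892036000000 − 191·423518513089 = 1)
k=2:  x_2 = 8994000·8994000+191·650783·650783 = 161784071999999,  y_2 = 8994000·650783+650783·8994000 = 11706284604000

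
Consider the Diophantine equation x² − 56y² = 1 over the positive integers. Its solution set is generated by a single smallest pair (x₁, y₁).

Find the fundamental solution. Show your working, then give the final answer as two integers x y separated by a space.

15 2

[7; 2,14] for √56; ℓ=2 ⇒ convergent index 1
step 0: (7, 1)  from 7·(1,0) + (0,1)
step 1: (15, 2)  from 2·(7,1) + (1,0)
→ (15, 2).  Check: 15²=225, 56·2²=224, difference 1.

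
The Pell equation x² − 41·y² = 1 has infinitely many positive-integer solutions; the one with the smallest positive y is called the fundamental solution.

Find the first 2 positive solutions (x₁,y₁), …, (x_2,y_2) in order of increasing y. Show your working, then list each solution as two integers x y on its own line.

2049 320
8396801 1311360

[6; 2,2,12] for √41; ℓ=3 ⇒ convergent index 5
i=0: a=6 ⇒ p=6, q=1
…
i=2: a=2 ⇒ p=32, q=5
…
i=4: a=2 ⇒ p=826, q=129
i=5: a=2 ⇒ p=2049, q=320
fundamental: x₁=2049, y₁=320  (since 4198401 − 41·102400 = 1)
(2049+320√41)^2 = 8396801 + 1311360√41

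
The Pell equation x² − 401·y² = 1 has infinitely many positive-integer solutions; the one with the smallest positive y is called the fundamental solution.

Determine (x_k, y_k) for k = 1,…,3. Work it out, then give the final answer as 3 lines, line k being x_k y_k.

[20; 40] for √401; ℓ=1 ⇒ convergent index 1
i=0: a=20 ⇒ p=20, q=1
i=1: a=40 ⇒ p=801, q=40
fundamental: x₁=801, y₁=40  (since 641601 − 401·1600 = 1)
(801+40√401)^2 = 1283201 + 64080√401
(801+40√401)^3 = 2055687201 + 102656120√401

801 40
1283201 64080
2055687201 102656120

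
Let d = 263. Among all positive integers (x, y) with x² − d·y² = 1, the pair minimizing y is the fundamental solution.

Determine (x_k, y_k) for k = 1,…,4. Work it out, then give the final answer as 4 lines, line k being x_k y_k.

139128 8579
38713200767 2387158224
10772180392483224 664241098768765
2997423827252098776577 184829071176614315616

√263 = [16; 4,1,1,1,1,15,1,1,1,1,4,32, …], period ℓ=12 (even) → k=11
step 0: (16, 1)  from 16·(1,0) + (0,1)
step 1: (65, 4)  from 4·(16,1) + (1,0)
step 2: (81, 5)  from 1·(65,4) + (16,1)
…
step 4: (227, 14)  from 1·(146,9) + (81,5)
step 5: (373, 23)  from 1·(227,14) + (146,9)
…
step 7: (6195, 382)  from 1·(5822,359) + (373,23)
step 8: (12017, 741)  from 1·(6195,382) + (5822,359)
step 9: (18212, 1123)  from 1·(12017,741) + (6195,382)
step 10: (30229, 1864)  from 1·(18212,1123) + (12017,741)
step 11: (139128, 8579)  from 4·(30229,1864) + (18212,1123)
(x₁, y₁) = (139128, 8579);  139128² − 263·8579² = 1 ✓
k=2:  x_2 = 139128·139128+263·8579·8579 = 38713200767,  y_2 = 139128·8579+8579·139128 = 2387158224
k=3:  x_3 = 139128·38713200767+263·8579·2387158224 = 10772180392483224,  y_3 = 139128·2387158224+8579·38713200767 = 664241098768765
k=4:  x_4 = 139128·10772180392483224+263·8579·664241098768765 = 2997423827252098776577,  y_4 = 139128·664241098768765+8579·10772180392483224 = 184829071176614315616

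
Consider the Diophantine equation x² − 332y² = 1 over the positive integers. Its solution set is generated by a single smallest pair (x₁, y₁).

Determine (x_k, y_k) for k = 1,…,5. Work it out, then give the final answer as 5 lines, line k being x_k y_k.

d=332: √d = [18; 4,1,1,8,1,1,4,36] (ℓ=8, even), read p_7/q_7
a_0=18:  p_0=18·1+0=18,  q_0=18·0+1=1
…
a_2=1:  p_2=1·73+18=91,  q_2=1·4+1=5
…
a_4=8:  p_4=8·164+91=1403,  q_4=8·9+5=77
…
a_6=1:  p_6=1·1567+1403=2970,  q_6=1·86+77=163
a_7=4:  p_7=4·2970+1567=13447,  q_7=4·163+86=738
(x₁, y₁) = (13447, 738);  13447² − 332·738² = 1 ✓
n=2: (13447,738)∘(13447,738) = (13447·13447+332·738·738, 13447·738+738·13447) = (361643617,19847772)
n=3: (361643617,19847772)∘(13447,738) = (13447·361643617+332·738·19847772, 13447·19847772+738·361643617) = (9726043422151,533785979430)
n=4: (9726043422151,533785979430)∘(13447,738) = (13447·9726043422151+332·738·533785979430, 13447·533785979430+738·9726043422151) = (261572211433685377,14355640110942648)
n=5: (261572211433685377,14355640110942648)∘(13447,738) = (13447·261572211433685377+332·738·14355640110942648, 13447·14355640110942648+738·261572211433685377) = (7034723044571491106887,386080584609905595882)

13447 738
361643617 19847772
9726043422151 533785979430
261572211433685377 14355640110942648
7034723044571491106887 386080584609905595882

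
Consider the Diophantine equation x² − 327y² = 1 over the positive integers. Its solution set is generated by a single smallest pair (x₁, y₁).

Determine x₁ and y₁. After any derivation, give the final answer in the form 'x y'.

√327 → a₀=18, period (12,36); ℓ=2 even so k=1
step 0: (18, 1)  from 18·(1,0) + (0,1)
step 1: (217, 12)  from 12·(18,1) + (1,0)
→ (217, 12).  Check: 217²=47089, 327·12²=47088, difference 1.

217 12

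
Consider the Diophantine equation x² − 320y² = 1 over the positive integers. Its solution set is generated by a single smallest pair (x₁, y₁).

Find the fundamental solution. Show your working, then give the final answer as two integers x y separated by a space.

[17; 1,7,1,34] for √320; ℓ=4 ⇒ convergent index 3
a_0=17:  p_0=17·1+0=17,  q_0=17·0+1=1
a_1=1:  p_1=1·17+1=18,  q_1=1·1+0=1
a_2=7:  p_2=7·18+17=143,  q_2=7·1+1=8
a_3=1:  p_3=1·143+18=161,  q_3=1·8+1=9
(x₁, y₁) = (161, 9);  161² − 320·9² = 1 ✓

161 9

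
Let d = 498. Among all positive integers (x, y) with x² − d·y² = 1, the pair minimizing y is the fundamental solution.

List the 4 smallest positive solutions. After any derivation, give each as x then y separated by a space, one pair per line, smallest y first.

179777 8056
64639539457 2896567024
23241404969742401 1041472259739240
8356540122426119709697 374465516875386131936

√498 → a₀=22, period (3,6,22,6,3,44); ℓ=6 even so k=5
a_0=22:  p_0=22·1+0=22,  q_0=22·0+1=1
…
a_2=6:  p_2=6·67+22=424,  q_2=6·3+1=19
…
a_4=6:  p_4=6·9395+424=56794,  q_4=6·421+19=2545
a_5=3:  p_5=3·56794+9395=179777,  q_5=3·2545+421=8056
fundamental: x₁=179777, y₁=8056  (since 32319769729 − 498·64899136 = 1)
(x_2, y_2) = (179777·179777 + 498·8056·8056, 179777·8056 + 8056·179777) = (64639539457, 2896567024)
(x_3, y_3) = (179777·64639539457 + 498·8056·2896567024, 179777·2896567024 + 8056·64639539457) = (23241404969742401, 1041472259739240)
(x_4, y_4) = (179777·23241404969742401 + 498·8056·1041472259739240, 179777·1041472259739240 + 8056·23241404969742401) = (8356540122426119709697, 374465516875386131936)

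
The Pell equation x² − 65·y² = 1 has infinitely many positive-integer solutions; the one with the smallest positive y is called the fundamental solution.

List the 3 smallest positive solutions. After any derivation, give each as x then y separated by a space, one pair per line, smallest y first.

129 16
33281 4128
8586369 1065008

[8; 16] for √65; ℓ=1 ⇒ convergent index 1
i=0: a=8 ⇒ p=8, q=1
i=1: a=16 ⇒ p=129, q=16
(x₁, y₁) = (129, 16);  129² − 65·16² = 1 ✓
(129+16√65)^2 = 33281 + 4128√65
(129+16√65)^3 = 8586369 + 1065008√65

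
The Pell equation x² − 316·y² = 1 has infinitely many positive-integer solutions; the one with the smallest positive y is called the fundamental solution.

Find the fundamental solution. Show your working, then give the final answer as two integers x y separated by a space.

[17; 1,3,2,8,2,3,1,34] for √316; ℓ=8 ⇒ convergent index 7
k=0  a_k=17  p_k/q_k = 17/1
k=1  a_k=1  p_k/q_k = 18/1
k=2  a_k=3  p_k/q_k = 71/4
k=3  a_k=2  p_k/q_k = 160/9
k=4  a_k=8  p_k/q_k = 1351/76
…
k=6  a_k=3  p_k/q_k = 9937/559
k=7  a_k=1  p_k/q_k = 12799/720
→ (12799, 720).  Check: 12799²=163814401, 316·720²=163814400, difference 1.

12799 720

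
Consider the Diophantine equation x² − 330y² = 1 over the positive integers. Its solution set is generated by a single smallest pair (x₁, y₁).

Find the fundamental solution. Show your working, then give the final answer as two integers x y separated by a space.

109 6

√330 = [18; 6,36, …], period ℓ=2 (even) → k=1
k=0  a_k=18  p_k/q_k = 18/1
k=1  a_k=6  p_k/q_k = 109/6
fundamental: x₁=109, y₁=6  (since 11881 − 330·36 = 1)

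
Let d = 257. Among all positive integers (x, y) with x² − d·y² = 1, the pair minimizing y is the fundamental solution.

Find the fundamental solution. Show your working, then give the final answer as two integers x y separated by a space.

513 32

√257 = [16; 32, …], period ℓ=1 (odd) → k=1
step 0: (16, 1)  from 16·(1,0) + (0,1)
step 1: (513, 32)  from 32·(16,1) + (1,0)
→ (513, 32).  Check: 513²=263169, 257·32²=263168, difference 1.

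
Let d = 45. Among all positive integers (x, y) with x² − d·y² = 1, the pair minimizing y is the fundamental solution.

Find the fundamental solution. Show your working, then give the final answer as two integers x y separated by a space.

√45 → a₀=6, period (1,2,2,2,1,12); ℓ=6 even so k=5
a_0=6:  p_0=6·1+0=6,  q_0=6·0+1=1
…
a_2=2:  p_2=2·7+6=20,  q_2=2·1+1=3
a_3=2:  p_3=2·20+7=47,  q_3=2·3+1=7
a_4=2:  p_4=2·47+20=114,  q_4=2·7+3=17
a_5=1:  p_5=1·114+47=161,  q_5=1·17+7=24
fundamental: x₁=161, y₁=24  (since 25921 − 45·576 = 1)

161 24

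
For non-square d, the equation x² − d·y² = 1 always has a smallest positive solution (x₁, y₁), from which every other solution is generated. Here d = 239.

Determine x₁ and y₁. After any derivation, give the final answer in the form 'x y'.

6195120 400729

√239 → a₀=15, period (2,5,1,2,4,15,4,2,1,5,2,30); ℓ=12 even so k=11
step 0: (15, 1)  from 15·(1,0) + (0,1)
…
step 2: (170, 11)  from 5·(31,2) + (15,1)
step 3: (201, 13)  from 1·(170,11) + (31,2)
…
step 10: (2847431, 184185)  from 5·(500258,32359) + (346141,22390)
step 11: (6195120, 400729)  from 2·(2847431,184185) + (500258,32359)
fundamental: x₁=6195120, y₁=400729  (since 38379511814400 − 239·160583731441 = 1)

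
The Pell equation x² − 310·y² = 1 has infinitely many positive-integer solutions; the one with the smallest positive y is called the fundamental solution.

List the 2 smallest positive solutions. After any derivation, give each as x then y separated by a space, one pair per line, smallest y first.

848719 48204
1440647881921 81823301352

√310 = [17; 1,1,1,1,5,…,1,1,34, …], period ℓ=16 (even) → k=15
k=0  a_k=17  p_k/q_k = 17/1
…
k=2  a_k=1  p_k/q_k = 35/2
…
k=11  a_k=5  p_k/q_k = 152387/8655
…
k=13  a_k=1  p_k/q_k = 333702/18953
k=14  a_k=1  p_k/q_k = 515017/29251
k=15  a_k=1  p_k/q_k = 848719/48204
→ (848719, 48204).  Check: 848719²=720323940961, 310·48204²=720323940960, difference 1.
n=2: (848719,48204)∘(848719,48204) = (848719·848719+310·48204·48204, 848719·48204+48204·848719) = (1440647881921,81823301352)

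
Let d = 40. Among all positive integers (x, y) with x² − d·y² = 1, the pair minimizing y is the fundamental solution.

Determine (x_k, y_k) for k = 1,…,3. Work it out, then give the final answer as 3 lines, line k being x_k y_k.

19 3
721 114
27379 4329

√40 = [6; 3,12, …], period ℓ=2 (even) → k=1
step 0: (6, 1)  from 6·(1,0) + (0,1)
step 1: (19, 3)  from 3·(6,1) + (1,0)
(x₁, y₁) = (19, 3);  19² − 40·3² = 1 ✓
n=2: (19,3)∘(19,3) = (19·19+40·3·3, 19·3+3·19) = (721,114)
n=3: (721,114)∘(19,3) = (19·721+40·3·114, 19·114+3·721) = (27379,4329)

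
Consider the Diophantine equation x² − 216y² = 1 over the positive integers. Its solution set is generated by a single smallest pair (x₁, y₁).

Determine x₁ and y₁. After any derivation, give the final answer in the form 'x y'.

√216 → a₀=14, period (1,2,3,2,1,28); ℓ=6 even so k=5
step 0: (14, 1)  from 14·(1,0) + (0,1)
step 1: (15, 1)  from 1·(14,1) + (1,0)
step 2: (44, 3)  from 2·(15,1) + (14,1)
…
step 4: (338, 23)  from 2·(147,10) + (44,3)
step 5: (485, 33)  from 1·(338,23) + (147,10)
fundamental: x₁=485, y₁=33  (since 235225 − 216·1089 = 1)

485 33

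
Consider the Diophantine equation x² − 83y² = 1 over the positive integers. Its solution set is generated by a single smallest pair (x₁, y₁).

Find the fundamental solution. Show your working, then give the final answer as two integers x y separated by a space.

82 9

√83 → a₀=9, period (9,18); ℓ=2 even so k=1
step 0: (9, 1)  from 9·(1,0) + (0,1)
step 1: (82, 9)  from 9·(9,1) + (1,0)
fundamental: x₁=82, y₁=9  (since 6724 − 83·81 = 1)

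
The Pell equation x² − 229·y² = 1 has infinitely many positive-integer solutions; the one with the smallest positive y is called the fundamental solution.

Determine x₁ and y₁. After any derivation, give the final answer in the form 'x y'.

√229 = [15; 7,1,1,7,30, …], period ℓ=5 (odd) → k=9
i=0: a=15 ⇒ p=15, q=1
…
i=3: a=1 ⇒ p=227, q=15
…
i=5: a=30 ⇒ p=51527, q=3405
…
i=8: a=1 ⇒ p=776325, q=51301
i=9: a=7 ⇒ p=5848201, q=386460
→ (5848201, 386460).  Check: 5848201²=34201454936401, 229·386460²=34201454936400, difference 1.

5848201 386460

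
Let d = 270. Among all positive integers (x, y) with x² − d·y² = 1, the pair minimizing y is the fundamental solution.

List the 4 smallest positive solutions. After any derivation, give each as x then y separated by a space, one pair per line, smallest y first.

[16; 2,3,6,3,2,32] for √270; ℓ=6 ⇒ convergent index 5
i=0: a=16 ⇒ p=16, q=1
i=1: a=2 ⇒ p=33, q=2
i=2: a=3 ⇒ p=115, q=7
i=3: a=6 ⇒ p=723, q=44
i=4: a=3 ⇒ p=2284, q=139
i=5: a=2 ⇒ p=5291, q=322
(x₁, y₁) = (5291, 322);  5291² − 270·322² = 1 ✓
n=2: (5291,322)∘(5291,322) = (5291·5291+270·322·322, 5291·322+322·5291) = (55989361,3407404)
n=3: (55989361,3407404)∘(5291,322) = (5291·55989361+270·322·3407404, 5291·3407404+322·55989361) = (592479412811,36057148806)
n=4: (592479412811,36057148806)∘(5291,322) = (5291·592479412811+270·322·36057148806, 5291·36057148806+322·592479412811) = (6269617090376641,381556745257688)

5291 322
55989361 3407404
592479412811 36057148806
6269617090376641 381556745257688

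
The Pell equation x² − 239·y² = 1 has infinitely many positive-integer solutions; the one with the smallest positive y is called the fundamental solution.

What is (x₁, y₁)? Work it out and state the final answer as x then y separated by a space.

6195120 400729

√239 = [15; 2,5,1,2,4,15,4,2,1,5,2,30, …], period ℓ=12 (even) → k=11
a_0=15:  p_0=15·1+0=15,  q_0=15·0+1=1
…
a_2=5:  p_2=5·31+15=170,  q_2=5·2+1=11
…
a_5=4:  p_5=4·572+201=2489,  q_5=4·37+13=161
…
a_7=4:  p_7=4·37907+2489=154117,  q_7=4·2452+161=9969
a_8=2:  p_8=2·154117+37907=346141,  q_8=2·9969+2452=22390
…
a_10=5:  p_10=5·500258+346141=2847431,  q_10=5·32359+22390=184185
a_11=2:  p_11=2·2847431+500258=6195120,  q_11=2·184185+32359=400729
→ (6195120, 400729).  Check: 6195120²=38379511814400, 239·400729²=38379511814399, difference 1.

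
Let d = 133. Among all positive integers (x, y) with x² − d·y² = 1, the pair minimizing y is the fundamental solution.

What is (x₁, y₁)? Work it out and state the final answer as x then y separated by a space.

2588599 224460

√133 → a₀=11, period (1,1,7,5,1,…,1,1,22); ℓ=16 even so k=15
a_0=11:  p_0=11·1+0=11,  q_0=11·0+1=1
…
a_5=1:  p_5=1·888+173=1061,  q_5=1·77+15=92
a_6=1:  p_6=1·1061+888=1949,  q_6=1·92+77=169
a_7=1:  p_7=1·1949+1061=3010,  q_7=1·169+92=261
a_8=2:  p_8=2·3010+1949=7969,  q_8=2·261+169=691
a_9=1:  p_9=1·7969+3010=10979,  q_9=1·691+261=952
…
a_13=7:  p_13=7·168583+29927=1210008,  q_13=7·14618+2595=104921
a_14=1:  p_14=1·1210008+168583=1378591,  q_14=1·104921+14618=119539
a_15=1:  p_15=1·1378591+1210008=2588599,  q_15=1·119539+104921=224460
fundamental: x₁=2588599, y₁=224460  (since 6700844782801 − 133·50382291600 = 1)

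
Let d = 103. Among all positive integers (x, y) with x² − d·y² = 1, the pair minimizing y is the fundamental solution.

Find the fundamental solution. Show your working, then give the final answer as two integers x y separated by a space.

√103 → a₀=10, period (6,1,2,1,1,9,1,1,2,1,6,20); ℓ=12 even so k=11
k=0  a_k=10  p_k/q_k = 10/1
k=1  a_k=6  p_k/q_k = 61/6
…
k=5  a_k=1  p_k/q_k = 477/47
…
k=10  a_k=1  p_k/q_k = 33877/3338
k=11  a_k=6  p_k/q_k = 227528/22419
(x₁, y₁) = (227528, 22419);  227528² − 103·22419² = 1 ✓

227528 22419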